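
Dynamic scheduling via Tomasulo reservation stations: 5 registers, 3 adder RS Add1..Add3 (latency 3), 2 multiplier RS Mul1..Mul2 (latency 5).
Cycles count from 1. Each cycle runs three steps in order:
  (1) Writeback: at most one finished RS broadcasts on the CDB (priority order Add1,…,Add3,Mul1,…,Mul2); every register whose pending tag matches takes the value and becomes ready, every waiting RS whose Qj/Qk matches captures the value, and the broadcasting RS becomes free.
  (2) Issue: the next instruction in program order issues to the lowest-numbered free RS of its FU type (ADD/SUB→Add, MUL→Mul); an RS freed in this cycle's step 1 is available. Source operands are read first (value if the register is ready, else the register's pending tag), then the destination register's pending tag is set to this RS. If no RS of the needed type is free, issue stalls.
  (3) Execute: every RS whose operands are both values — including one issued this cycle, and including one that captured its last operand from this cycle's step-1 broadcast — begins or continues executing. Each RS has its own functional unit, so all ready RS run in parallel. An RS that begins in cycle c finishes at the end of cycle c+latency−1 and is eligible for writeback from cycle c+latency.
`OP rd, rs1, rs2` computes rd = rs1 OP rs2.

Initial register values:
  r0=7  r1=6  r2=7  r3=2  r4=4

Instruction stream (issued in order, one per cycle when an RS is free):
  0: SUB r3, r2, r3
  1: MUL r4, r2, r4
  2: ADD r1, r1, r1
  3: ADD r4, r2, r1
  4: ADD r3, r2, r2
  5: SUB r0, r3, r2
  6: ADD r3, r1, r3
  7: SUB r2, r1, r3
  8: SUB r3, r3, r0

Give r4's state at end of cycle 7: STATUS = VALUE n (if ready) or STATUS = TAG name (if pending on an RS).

cycle 1: issue SUB r3<-Add1 // r0:7,r1:6,r2:7,r3:Add1,r4:4
cycle 2: issue MUL r4<-Mul1 // r0:7,r1:6,r2:7,r3:Add1,r4:Mul1
cycle 3: issue ADD r1<-Add2 // r0:7,r1:Add2,r2:7,r3:Add1,r4:Mul1
cycle 4: CDB Add1=5; issue ADD r4<-Add1 // r0:7,r1:Add2,r2:7,r3:5,r4:Add1
cycle 5: issue ADD r3<-Add3 // r0:7,r1:Add2,r2:7,r3:Add3,r4:Add1
cycle 6: CDB Add2=12; issue SUB r0<-Add2 // r0:Add2,r1:12,r2:7,r3:Add3,r4:Add1
cycle 7: CDB Mul1=28; stall // r0:Add2,r1:12,r2:7,r3:Add3,r4:Add1

STATUS = TAG Add1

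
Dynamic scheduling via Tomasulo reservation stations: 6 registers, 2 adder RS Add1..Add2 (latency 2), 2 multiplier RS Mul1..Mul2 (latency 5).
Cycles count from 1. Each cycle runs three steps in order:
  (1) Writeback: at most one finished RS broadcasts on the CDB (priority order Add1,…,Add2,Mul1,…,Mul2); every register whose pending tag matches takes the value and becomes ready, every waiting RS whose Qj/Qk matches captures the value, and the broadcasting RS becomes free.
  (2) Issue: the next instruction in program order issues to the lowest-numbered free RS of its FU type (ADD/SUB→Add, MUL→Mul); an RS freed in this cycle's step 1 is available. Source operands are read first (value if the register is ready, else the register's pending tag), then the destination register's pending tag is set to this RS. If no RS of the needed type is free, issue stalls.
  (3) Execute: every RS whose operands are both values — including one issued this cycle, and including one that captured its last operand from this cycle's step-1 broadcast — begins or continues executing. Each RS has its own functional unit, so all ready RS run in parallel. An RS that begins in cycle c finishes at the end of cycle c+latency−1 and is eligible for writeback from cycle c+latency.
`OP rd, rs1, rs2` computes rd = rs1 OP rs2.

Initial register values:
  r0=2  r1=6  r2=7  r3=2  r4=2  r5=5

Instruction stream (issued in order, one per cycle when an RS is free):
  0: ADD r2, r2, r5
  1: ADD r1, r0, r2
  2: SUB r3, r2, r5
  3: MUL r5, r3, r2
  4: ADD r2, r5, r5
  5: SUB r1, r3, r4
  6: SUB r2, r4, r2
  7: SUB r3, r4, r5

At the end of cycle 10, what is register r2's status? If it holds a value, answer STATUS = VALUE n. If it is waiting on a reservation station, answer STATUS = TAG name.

  c1: issue ADD r2<-Add1  regs: r0:2,r1:6,r2:Add1,r3:2,r4:2,r5:5
  c2: issue ADD r1<-Add2  regs: r0:2,r1:Add2,r2:Add1,r3:2,r4:2,r5:5
  c3: CDB Add1=12; issue SUB r3<-Add1  regs: r0:2,r1:Add2,r2:12,r3:Add1,r4:2,r5:5
  c4: issue MUL r5<-Mul1  regs: r0:2,r1:Add2,r2:12,r3:Add1,r4:2,r5:Mul1
  c5: CDB Add1=7; issue ADD r2<-Add1  regs: r0:2,r1:Add2,r2:Add1,r3:7,r4:2,r5:Mul1
  c6: CDB Add2=14; issue SUB r1<-Add2  regs: r0:2,r1:Add2,r2:Add1,r3:7,r4:2,r5:Mul1
  c7: stall  regs: r0:2,r1:Add2,r2:Add1,r3:7,r4:2,r5:Mul1
  c8: CDB Add2=5; issue SUB r2<-Add2  regs: r0:2,r1:5,r2:Add2,r3:7,r4:2,r5:Mul1
  c9: stall  regs: r0:2,r1:5,r2:Add2,r3:7,r4:2,r5:Mul1
  c10: CDB Mul1=84; stall  regs: r0:2,r1:5,r2:Add2,r3:7,r4:2,r5:84

STATUS = TAG Add2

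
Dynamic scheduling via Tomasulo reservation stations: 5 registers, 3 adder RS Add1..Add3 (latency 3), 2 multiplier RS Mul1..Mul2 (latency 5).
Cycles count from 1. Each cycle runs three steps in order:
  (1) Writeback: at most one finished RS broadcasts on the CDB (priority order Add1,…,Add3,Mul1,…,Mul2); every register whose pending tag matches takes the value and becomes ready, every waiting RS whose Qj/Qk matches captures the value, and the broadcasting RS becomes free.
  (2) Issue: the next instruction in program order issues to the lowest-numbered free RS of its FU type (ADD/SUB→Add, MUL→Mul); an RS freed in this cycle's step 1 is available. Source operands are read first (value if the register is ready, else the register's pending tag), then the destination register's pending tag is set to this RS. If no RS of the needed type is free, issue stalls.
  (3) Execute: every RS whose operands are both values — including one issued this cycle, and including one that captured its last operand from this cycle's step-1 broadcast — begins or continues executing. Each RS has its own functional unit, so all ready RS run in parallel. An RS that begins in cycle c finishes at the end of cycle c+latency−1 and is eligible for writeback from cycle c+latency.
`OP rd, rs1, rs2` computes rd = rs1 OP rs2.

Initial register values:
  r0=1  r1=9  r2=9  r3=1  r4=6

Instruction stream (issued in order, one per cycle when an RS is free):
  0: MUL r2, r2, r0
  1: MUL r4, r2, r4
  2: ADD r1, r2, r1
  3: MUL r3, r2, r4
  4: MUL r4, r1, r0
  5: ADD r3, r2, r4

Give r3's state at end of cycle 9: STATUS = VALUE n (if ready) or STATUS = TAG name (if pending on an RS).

STATUS = TAG Mul1

c1: issue MUL r2<-Mul1 | r0:1,r1:9,r2:Mul1,r3:1,r4:6
c2: issue MUL r4<-Mul2 | r0:1,r1:9,r2:Mul1,r3:1,r4:Mul2
c3: issue ADD r1<-Add1 | r0:1,r1:Add1,r2:Mul1,r3:1,r4:Mul2
c4: stall | r0:1,r1:Add1,r2:Mul1,r3:1,r4:Mul2
c5: stall | r0:1,r1:Add1,r2:Mul1,r3:1,r4:Mul2
c6: CDB Mul1=9; issue MUL r3<-Mul1 | r0:1,r1:Add1,r2:9,r3:Mul1,r4:Mul2
c7: stall | r0:1,r1:Add1,r2:9,r3:Mul1,r4:Mul2
c8: stall | r0:1,r1:Add1,r2:9,r3:Mul1,r4:Mul2
c9: CDB Add1=18; stall | r0:1,r1:18,r2:9,r3:Mul1,r4:Mul2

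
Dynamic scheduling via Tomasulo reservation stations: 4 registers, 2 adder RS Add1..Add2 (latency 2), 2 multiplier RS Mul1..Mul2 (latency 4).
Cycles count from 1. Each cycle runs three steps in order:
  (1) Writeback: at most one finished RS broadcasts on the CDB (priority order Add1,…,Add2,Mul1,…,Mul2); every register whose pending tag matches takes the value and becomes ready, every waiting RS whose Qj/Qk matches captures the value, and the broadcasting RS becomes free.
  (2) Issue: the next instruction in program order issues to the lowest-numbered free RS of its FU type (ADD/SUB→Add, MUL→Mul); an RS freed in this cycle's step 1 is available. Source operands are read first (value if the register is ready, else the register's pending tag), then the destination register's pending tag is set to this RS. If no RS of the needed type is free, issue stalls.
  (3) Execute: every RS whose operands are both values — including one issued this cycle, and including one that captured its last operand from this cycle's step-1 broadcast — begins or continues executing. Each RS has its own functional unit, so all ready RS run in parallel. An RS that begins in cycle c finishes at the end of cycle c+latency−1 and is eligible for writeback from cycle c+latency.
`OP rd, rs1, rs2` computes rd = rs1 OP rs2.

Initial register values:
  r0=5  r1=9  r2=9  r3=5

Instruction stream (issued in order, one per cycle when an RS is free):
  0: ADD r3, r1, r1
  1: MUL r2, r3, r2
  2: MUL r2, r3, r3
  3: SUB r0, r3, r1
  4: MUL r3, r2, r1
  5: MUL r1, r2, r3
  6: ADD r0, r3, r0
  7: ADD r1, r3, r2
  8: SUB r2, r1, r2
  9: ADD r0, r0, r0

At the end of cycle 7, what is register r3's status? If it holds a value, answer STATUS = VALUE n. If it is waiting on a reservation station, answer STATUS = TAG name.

STATUS = TAG Mul1

cycle 1: issue ADD r3<-Add1 // r0:5,r1:9,r2:9,r3:Add1
cycle 2: issue MUL r2<-Mul1 // r0:5,r1:9,r2:Mul1,r3:Add1
cycle 3: CDB Add1=18; issue MUL r2<-Mul2 // r0:5,r1:9,r2:Mul2,r3:18
cycle 4: issue SUB r0<-Add1 // r0:Add1,r1:9,r2:Mul2,r3:18
cycle 5: stall // r0:Add1,r1:9,r2:Mul2,r3:18
cycle 6: CDB Add1=9; stall // r0:9,r1:9,r2:Mul2,r3:18
cycle 7: CDB Mul1=162; issue MUL r3<-Mul1 // r0:9,r1:9,r2:Mul2,r3:Mul1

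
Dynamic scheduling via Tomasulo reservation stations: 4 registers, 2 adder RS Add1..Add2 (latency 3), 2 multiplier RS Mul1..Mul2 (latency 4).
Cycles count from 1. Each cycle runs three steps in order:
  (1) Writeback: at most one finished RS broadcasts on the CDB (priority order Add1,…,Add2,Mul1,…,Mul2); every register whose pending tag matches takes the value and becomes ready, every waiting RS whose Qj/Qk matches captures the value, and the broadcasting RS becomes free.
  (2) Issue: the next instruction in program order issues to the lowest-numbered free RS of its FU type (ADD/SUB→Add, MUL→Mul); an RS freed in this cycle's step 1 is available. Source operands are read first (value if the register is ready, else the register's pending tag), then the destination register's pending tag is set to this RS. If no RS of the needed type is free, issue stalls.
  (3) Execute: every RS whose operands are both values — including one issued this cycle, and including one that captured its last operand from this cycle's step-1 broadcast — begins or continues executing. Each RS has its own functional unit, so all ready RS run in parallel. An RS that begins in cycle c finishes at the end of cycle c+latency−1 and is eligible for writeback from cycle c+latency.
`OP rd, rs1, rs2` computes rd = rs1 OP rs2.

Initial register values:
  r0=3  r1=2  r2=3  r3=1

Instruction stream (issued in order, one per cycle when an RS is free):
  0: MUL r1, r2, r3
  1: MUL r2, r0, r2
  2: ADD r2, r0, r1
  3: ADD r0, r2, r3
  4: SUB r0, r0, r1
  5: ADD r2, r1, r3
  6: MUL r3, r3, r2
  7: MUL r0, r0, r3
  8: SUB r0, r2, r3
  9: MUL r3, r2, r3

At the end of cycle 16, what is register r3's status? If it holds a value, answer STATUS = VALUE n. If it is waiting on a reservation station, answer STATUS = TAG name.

cycle 1: issue MUL r1<-Mul1 // r0:3,r1:Mul1,r2:3,r3:1
cycle 2: issue MUL r2<-Mul2 // r0:3,r1:Mul1,r2:Mul2,r3:1
cycle 3: issue ADD r2<-Add1 // r0:3,r1:Mul1,r2:Add1,r3:1
cycle 4: issue ADD r0<-Add2 // r0:Add2,r1:Mul1,r2:Add1,r3:1
cycle 5: CDB Mul1=3; stall // r0:Add2,r1:3,r2:Add1,r3:1
cycle 6: CDB Mul2=9; stall // r0:Add2,r1:3,r2:Add1,r3:1
cycle 7: stall // r0:Add2,r1:3,r2:Add1,r3:1
cycle 8: CDB Add1=6; issue SUB r0<-Add1 // r0:Add1,r1:3,r2:6,r3:1
cycle 9: stall // r0:Add1,r1:3,r2:6,r3:1
cycle 10: stall // r0:Add1,r1:3,r2:6,r3:1
cycle 11: CDB Add2=7; issue ADD r2<-Add2 // r0:Add1,r1:3,r2:Add2,r3:1
cycle 12: issue MUL r3<-Mul1 // r0:Add1,r1:3,r2:Add2,r3:Mul1
cycle 13: issue MUL r0<-Mul2 // r0:Mul2,r1:3,r2:Add2,r3:Mul1
cycle 14: CDB Add1=4; issue SUB r0<-Add1 // r0:Add1,r1:3,r2:Add2,r3:Mul1
cycle 15: CDB Add2=4; stall // r0:Add1,r1:3,r2:4,r3:Mul1
cycle 16: stall // r0:Add1,r1:3,r2:4,r3:Mul1

STATUS = TAG Mul1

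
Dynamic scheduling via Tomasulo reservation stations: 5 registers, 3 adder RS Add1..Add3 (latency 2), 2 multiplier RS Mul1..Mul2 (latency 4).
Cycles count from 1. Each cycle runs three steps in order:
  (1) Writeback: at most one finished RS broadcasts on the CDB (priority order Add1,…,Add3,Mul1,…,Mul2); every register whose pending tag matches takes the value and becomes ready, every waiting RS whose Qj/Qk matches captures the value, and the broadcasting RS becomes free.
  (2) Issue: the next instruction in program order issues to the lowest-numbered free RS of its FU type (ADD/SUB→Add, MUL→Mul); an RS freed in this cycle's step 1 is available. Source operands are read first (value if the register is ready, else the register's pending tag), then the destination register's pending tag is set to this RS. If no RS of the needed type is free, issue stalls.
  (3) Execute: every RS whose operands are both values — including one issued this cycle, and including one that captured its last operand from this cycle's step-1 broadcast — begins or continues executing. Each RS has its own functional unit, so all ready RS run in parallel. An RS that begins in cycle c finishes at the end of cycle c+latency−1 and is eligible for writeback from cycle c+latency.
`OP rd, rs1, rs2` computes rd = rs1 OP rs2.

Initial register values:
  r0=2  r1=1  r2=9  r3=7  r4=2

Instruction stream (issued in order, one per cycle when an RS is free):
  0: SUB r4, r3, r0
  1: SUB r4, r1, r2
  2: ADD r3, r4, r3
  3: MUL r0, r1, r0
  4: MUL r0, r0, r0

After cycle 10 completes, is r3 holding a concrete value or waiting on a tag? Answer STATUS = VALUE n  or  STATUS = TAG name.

STATUS = VALUE -1

cycle 1: issue SUB r4<-Add1 // r0:2,r1:1,r2:9,r3:7,r4:Add1
cycle 2: issue SUB r4<-Add2 // r0:2,r1:1,r2:9,r3:7,r4:Add2
cycle 3: CDB Add1=5; issue ADD r3<-Add1 // r0:2,r1:1,r2:9,r3:Add1,r4:Add2
cycle 4: CDB Add2=-8; issue MUL r0<-Mul1 // r0:Mul1,r1:1,r2:9,r3:Add1,r4:-8
cycle 5: issue MUL r0<-Mul2 // r0:Mul2,r1:1,r2:9,r3:Add1,r4:-8
cycle 6: CDB Add1=-1 // r0:Mul2,r1:1,r2:9,r3:-1,r4:-8
cycle 7: - // r0:Mul2,r1:1,r2:9,r3:-1,r4:-8
cycle 8: CDB Mul1=2 // r0:Mul2,r1:1,r2:9,r3:-1,r4:-8
cycle 9: - // r0:Mul2,r1:1,r2:9,r3:-1,r4:-8
cycle 10: - // r0:Mul2,r1:1,r2:9,r3:-1,r4:-8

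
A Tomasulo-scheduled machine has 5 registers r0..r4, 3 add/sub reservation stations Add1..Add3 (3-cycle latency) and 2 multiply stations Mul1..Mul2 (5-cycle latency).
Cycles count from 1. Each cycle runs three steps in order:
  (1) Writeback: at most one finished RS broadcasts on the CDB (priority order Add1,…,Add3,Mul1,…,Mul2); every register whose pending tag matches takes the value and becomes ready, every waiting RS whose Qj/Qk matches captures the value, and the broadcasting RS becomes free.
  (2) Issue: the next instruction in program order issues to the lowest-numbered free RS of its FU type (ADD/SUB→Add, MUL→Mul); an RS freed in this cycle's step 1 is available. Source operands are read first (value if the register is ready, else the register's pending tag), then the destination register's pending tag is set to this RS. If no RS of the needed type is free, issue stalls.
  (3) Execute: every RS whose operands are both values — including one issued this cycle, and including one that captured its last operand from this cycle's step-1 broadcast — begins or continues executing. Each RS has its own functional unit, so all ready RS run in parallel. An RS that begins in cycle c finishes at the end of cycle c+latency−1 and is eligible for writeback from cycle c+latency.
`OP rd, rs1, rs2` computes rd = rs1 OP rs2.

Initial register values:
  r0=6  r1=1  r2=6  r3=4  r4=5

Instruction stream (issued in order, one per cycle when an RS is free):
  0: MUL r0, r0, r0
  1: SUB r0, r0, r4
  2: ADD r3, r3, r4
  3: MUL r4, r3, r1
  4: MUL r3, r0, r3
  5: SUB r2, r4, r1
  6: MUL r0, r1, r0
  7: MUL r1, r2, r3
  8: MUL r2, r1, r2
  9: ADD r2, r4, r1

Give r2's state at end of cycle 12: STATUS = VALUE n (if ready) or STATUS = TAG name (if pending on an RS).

  c1: issue MUL r0<-Mul1  regs: r0:Mul1,r1:1,r2:6,r3:4,r4:5
  c2: issue SUB r0<-Add1  regs: r0:Add1,r1:1,r2:6,r3:4,r4:5
  c3: issue ADD r3<-Add2  regs: r0:Add1,r1:1,r2:6,r3:Add2,r4:5
  c4: issue MUL r4<-Mul2  regs: r0:Add1,r1:1,r2:6,r3:Add2,r4:Mul2
  c5: stall  regs: r0:Add1,r1:1,r2:6,r3:Add2,r4:Mul2
  c6: CDB Add2=9; stall  regs: r0:Add1,r1:1,r2:6,r3:9,r4:Mul2
  c7: CDB Mul1=36; issue MUL r3<-Mul1  regs: r0:Add1,r1:1,r2:6,r3:Mul1,r4:Mul2
  c8: issue SUB r2<-Add2  regs: r0:Add1,r1:1,r2:Add2,r3:Mul1,r4:Mul2
  c9: stall  regs: r0:Add1,r1:1,r2:Add2,r3:Mul1,r4:Mul2
  c10: CDB Add1=31; stall  regs: r0:31,r1:1,r2:Add2,r3:Mul1,r4:Mul2
  c11: CDB Mul2=9; issue MUL r0<-Mul2  regs: r0:Mul2,r1:1,r2:Add2,r3:Mul1,r4:9
  c12: stall  regs: r0:Mul2,r1:1,r2:Add2,r3:Mul1,r4:9

STATUS = TAG Add2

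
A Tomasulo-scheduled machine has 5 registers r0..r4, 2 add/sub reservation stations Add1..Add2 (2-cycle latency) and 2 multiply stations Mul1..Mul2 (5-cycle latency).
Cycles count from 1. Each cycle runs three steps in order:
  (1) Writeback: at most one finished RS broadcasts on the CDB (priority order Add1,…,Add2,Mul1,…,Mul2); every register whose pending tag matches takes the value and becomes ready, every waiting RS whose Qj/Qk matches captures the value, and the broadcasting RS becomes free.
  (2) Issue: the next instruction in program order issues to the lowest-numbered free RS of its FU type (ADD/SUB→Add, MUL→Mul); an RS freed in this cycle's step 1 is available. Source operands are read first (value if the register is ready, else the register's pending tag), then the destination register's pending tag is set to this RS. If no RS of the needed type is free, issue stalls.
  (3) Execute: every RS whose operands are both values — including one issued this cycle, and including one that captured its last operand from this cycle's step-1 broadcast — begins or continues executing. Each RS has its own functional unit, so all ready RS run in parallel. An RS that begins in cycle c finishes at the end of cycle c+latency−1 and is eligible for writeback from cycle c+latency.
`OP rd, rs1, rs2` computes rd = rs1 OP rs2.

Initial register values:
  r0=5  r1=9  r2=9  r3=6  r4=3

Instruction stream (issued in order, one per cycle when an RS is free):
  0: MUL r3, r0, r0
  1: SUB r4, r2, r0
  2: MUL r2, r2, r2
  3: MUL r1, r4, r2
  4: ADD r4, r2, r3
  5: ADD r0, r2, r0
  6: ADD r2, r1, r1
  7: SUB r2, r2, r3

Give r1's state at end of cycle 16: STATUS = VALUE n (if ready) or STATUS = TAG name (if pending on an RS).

STATUS = VALUE 324

  c1: issue MUL r3<-Mul1  regs: r0:5,r1:9,r2:9,r3:Mul1,r4:3
  c2: issue SUB r4<-Add1  regs: r0:5,r1:9,r2:9,r3:Mul1,r4:Add1
  c3: issue MUL r2<-Mul2  regs: r0:5,r1:9,r2:Mul2,r3:Mul1,r4:Add1
  c4: CDB Add1=4; stall  regs: r0:5,r1:9,r2:Mul2,r3:Mul1,r4:4
  c5: stall  regs: r0:5,r1:9,r2:Mul2,r3:Mul1,r4:4
  c6: CDB Mul1=25; issue MUL r1<-Mul1  regs: r0:5,r1:Mul1,r2:Mul2,r3:25,r4:4
  c7: issue ADD r4<-Add1  regs: r0:5,r1:Mul1,r2:Mul2,r3:25,r4:Add1
  c8: CDB Mul2=81; issue ADD r0<-Add2  regs: r0:Add2,r1:Mul1,r2:81,r3:25,r4:Add1
  c9: stall  regs: r0:Add2,r1:Mul1,r2:81,r3:25,r4:Add1
  c10: CDB Add1=106; issue ADD r2<-Add1  regs: r0:Add2,r1:Mul1,r2:Add1,r3:25,r4:106
  c11: CDB Add2=86; issue SUB r2<-Add2  regs: r0:86,r1:Mul1,r2:Add2,r3:25,r4:106
  c12: -  regs: r0:86,r1:Mul1,r2:Add2,r3:25,r4:106
  c13: CDB Mul1=324  regs: r0:86,r1:324,r2:Add2,r3:25,r4:106
  c14: -  regs: r0:86,r1:324,r2:Add2,r3:25,r4:106
  c15: CDB Add1=648  regs: r0:86,r1:324,r2:Add2,r3:25,r4:106
  c16: -  regs: r0:86,r1:324,r2:Add2,r3:25,r4:106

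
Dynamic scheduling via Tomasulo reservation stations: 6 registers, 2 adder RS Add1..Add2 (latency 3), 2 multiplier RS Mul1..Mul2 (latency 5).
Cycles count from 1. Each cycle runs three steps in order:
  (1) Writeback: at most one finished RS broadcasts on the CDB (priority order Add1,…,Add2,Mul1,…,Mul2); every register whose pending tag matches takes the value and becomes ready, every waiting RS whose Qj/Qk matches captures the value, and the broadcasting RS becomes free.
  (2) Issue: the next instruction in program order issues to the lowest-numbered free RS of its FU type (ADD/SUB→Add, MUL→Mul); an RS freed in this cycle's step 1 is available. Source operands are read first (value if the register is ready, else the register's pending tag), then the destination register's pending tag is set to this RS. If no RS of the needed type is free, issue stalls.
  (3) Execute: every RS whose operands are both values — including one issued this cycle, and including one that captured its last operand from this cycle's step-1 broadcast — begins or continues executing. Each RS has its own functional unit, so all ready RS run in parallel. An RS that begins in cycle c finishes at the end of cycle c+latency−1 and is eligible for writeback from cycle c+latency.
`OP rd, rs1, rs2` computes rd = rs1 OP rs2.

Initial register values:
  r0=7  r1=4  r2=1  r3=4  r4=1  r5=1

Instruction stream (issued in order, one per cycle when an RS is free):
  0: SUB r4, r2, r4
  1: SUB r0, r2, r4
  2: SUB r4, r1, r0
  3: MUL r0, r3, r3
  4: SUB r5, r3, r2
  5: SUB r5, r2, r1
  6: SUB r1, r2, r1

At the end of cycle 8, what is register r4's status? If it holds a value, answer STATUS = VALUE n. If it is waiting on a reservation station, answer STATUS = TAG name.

cycle 1: issue SUB r4<-Add1 // r0:7,r1:4,r2:1,r3:4,r4:Add1,r5:1
cycle 2: issue SUB r0<-Add2 // r0:Add2,r1:4,r2:1,r3:4,r4:Add1,r5:1
cycle 3: stall // r0:Add2,r1:4,r2:1,r3:4,r4:Add1,r5:1
cycle 4: CDB Add1=0; issue SUB r4<-Add1 // r0:Add2,r1:4,r2:1,r3:4,r4:Add1,r5:1
cycle 5: issue MUL r0<-Mul1 // r0:Mul1,r1:4,r2:1,r3:4,r4:Add1,r5:1
cycle 6: stall // r0:Mul1,r1:4,r2:1,r3:4,r4:Add1,r5:1
cycle 7: CDB Add2=1; issue SUB r5<-Add2 // r0:Mul1,r1:4,r2:1,r3:4,r4:Add1,r5:Add2
cycle 8: stall // r0:Mul1,r1:4,r2:1,r3:4,r4:Add1,r5:Add2

STATUS = TAG Add1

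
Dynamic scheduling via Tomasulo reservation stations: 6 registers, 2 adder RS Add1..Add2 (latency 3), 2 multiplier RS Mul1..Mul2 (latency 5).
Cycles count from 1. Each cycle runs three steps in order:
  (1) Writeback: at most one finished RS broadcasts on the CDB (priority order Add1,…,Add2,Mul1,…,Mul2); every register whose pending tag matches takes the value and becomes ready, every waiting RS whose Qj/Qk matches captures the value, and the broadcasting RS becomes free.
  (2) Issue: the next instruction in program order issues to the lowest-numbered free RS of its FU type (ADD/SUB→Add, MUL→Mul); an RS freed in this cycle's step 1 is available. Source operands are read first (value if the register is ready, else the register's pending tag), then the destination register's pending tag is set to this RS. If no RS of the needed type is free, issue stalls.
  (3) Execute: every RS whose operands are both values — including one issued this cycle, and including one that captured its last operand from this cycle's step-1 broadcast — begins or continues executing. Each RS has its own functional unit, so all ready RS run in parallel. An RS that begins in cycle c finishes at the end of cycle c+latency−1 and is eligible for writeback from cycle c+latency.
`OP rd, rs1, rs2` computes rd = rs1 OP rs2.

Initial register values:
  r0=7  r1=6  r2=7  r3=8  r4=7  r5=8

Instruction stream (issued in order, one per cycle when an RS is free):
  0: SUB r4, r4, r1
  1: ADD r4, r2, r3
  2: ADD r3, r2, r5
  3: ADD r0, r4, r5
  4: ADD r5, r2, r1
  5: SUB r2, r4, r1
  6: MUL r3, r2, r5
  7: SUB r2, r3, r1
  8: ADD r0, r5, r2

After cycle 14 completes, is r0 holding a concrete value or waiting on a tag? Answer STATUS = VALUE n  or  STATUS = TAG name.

c1: issue SUB r4<-Add1 | r0:7,r1:6,r2:7,r3:8,r4:Add1,r5:8
c2: issue ADD r4<-Add2 | r0:7,r1:6,r2:7,r3:8,r4:Add2,r5:8
c3: stall | r0:7,r1:6,r2:7,r3:8,r4:Add2,r5:8
c4: CDB Add1=1; issue ADD r3<-Add1 | r0:7,r1:6,r2:7,r3:Add1,r4:Add2,r5:8
c5: CDB Add2=15; issue ADD r0<-Add2 | r0:Add2,r1:6,r2:7,r3:Add1,r4:15,r5:8
c6: stall | r0:Add2,r1:6,r2:7,r3:Add1,r4:15,r5:8
c7: CDB Add1=15; issue ADD r5<-Add1 | r0:Add2,r1:6,r2:7,r3:15,r4:15,r5:Add1
c8: CDB Add2=23; issue SUB r2<-Add2 | r0:23,r1:6,r2:Add2,r3:15,r4:15,r5:Add1
c9: issue MUL r3<-Mul1 | r0:23,r1:6,r2:Add2,r3:Mul1,r4:15,r5:Add1
c10: CDB Add1=13; issue SUB r2<-Add1 | r0:23,r1:6,r2:Add1,r3:Mul1,r4:15,r5:13
c11: CDB Add2=9; issue ADD r0<-Add2 | r0:Add2,r1:6,r2:Add1,r3:Mul1,r4:15,r5:13
c12: - | r0:Add2,r1:6,r2:Add1,r3:Mul1,r4:15,r5:13
c13: - | r0:Add2,r1:6,r2:Add1,r3:Mul1,r4:15,r5:13
c14: - | r0:Add2,r1:6,r2:Add1,r3:Mul1,r4:15,r5:13

STATUS = TAG Add2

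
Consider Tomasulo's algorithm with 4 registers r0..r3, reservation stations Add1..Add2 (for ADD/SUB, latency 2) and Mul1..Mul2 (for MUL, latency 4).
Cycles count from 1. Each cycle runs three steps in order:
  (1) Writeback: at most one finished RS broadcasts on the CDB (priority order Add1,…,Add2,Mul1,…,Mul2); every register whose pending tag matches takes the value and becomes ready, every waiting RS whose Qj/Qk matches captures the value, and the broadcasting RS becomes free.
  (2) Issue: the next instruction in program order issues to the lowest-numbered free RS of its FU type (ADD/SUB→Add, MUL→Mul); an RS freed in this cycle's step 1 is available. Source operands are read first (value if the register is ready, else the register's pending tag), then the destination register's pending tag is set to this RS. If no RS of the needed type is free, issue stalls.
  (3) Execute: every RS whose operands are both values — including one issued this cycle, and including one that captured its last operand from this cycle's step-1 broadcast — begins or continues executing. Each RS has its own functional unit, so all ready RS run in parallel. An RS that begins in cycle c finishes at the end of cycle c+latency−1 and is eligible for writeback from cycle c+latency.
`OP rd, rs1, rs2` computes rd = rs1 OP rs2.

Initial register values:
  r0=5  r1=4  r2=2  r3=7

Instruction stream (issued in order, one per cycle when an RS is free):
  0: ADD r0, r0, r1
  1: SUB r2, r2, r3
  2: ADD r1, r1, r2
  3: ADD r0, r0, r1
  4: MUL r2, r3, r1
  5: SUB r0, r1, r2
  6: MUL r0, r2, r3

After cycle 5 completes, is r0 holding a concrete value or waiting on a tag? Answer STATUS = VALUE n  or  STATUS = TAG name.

cycle 1: issue ADD r0<-Add1 // r0:Add1,r1:4,r2:2,r3:7
cycle 2: issue SUB r2<-Add2 // r0:Add1,r1:4,r2:Add2,r3:7
cycle 3: CDB Add1=9; issue ADD r1<-Add1 // r0:9,r1:Add1,r2:Add2,r3:7
cycle 4: CDB Add2=-5; issue ADD r0<-Add2 // r0:Add2,r1:Add1,r2:-5,r3:7
cycle 5: issue MUL r2<-Mul1 // r0:Add2,r1:Add1,r2:Mul1,r3:7

STATUS = TAG Add2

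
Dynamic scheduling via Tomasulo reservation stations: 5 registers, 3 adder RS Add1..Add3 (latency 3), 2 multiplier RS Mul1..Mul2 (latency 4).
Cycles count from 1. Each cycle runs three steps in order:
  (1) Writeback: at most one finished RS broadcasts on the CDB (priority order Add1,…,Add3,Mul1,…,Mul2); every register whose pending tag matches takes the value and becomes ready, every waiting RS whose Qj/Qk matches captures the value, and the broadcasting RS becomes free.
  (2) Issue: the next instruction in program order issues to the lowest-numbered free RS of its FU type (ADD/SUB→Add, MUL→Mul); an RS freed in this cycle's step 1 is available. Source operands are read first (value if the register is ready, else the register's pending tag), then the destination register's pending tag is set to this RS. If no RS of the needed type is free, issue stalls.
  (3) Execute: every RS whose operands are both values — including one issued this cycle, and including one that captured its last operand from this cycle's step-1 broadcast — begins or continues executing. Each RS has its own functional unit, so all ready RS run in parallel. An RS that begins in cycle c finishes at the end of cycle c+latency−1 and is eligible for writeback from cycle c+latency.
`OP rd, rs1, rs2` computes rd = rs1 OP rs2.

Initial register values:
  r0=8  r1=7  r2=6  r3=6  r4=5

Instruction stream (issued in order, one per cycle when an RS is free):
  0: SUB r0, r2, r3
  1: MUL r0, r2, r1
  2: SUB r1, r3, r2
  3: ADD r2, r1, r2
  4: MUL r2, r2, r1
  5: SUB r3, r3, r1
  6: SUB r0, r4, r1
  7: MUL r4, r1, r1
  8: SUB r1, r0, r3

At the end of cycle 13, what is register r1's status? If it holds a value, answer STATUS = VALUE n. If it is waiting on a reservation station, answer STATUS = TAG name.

  c1: issue SUB r0<-Add1  regs: r0:Add1,r1:7,r2:6,r3:6,r4:5
  c2: issue MUL r0<-Mul1  regs: r0:Mul1,r1:7,r2:6,r3:6,r4:5
  c3: issue SUB r1<-Add2  regs: r0:Mul1,r1:Add2,r2:6,r3:6,r4:5
  c4: CDB Add1=0; issue ADD r2<-Add1  regs: r0:Mul1,r1:Add2,r2:Add1,r3:6,r4:5
  c5: issue MUL r2<-Mul2  regs: r0:Mul1,r1:Add2,r2:Mul2,r3:6,r4:5
  c6: CDB Add2=0; issue SUB r3<-Add2  regs: r0:Mul1,r1:0,r2:Mul2,r3:Add2,r4:5
  c7: CDB Mul1=42; issue SUB r0<-Add3  regs: r0:Add3,r1:0,r2:Mul2,r3:Add2,r4:5
  c8: issue MUL r4<-Mul1  regs: r0:Add3,r1:0,r2:Mul2,r3:Add2,r4:Mul1
  c9: CDB Add1=6; issue SUB r1<-Add1  regs: r0:Add3,r1:Add1,r2:Mul2,r3:Add2,r4:Mul1
  c10: CDB Add2=6  regs: r0:Add3,r1:Add1,r2:Mul2,r3:6,r4:Mul1
  c11: CDB Add3=5  regs: r0:5,r1:Add1,r2:Mul2,r3:6,r4:Mul1
  c12: CDB Mul1=0  regs: r0:5,r1:Add1,r2:Mul2,r3:6,r4:0
  c13: CDB Mul2=0  regs: r0:5,r1:Add1,r2:0,r3:6,r4:0

STATUS = TAG Add1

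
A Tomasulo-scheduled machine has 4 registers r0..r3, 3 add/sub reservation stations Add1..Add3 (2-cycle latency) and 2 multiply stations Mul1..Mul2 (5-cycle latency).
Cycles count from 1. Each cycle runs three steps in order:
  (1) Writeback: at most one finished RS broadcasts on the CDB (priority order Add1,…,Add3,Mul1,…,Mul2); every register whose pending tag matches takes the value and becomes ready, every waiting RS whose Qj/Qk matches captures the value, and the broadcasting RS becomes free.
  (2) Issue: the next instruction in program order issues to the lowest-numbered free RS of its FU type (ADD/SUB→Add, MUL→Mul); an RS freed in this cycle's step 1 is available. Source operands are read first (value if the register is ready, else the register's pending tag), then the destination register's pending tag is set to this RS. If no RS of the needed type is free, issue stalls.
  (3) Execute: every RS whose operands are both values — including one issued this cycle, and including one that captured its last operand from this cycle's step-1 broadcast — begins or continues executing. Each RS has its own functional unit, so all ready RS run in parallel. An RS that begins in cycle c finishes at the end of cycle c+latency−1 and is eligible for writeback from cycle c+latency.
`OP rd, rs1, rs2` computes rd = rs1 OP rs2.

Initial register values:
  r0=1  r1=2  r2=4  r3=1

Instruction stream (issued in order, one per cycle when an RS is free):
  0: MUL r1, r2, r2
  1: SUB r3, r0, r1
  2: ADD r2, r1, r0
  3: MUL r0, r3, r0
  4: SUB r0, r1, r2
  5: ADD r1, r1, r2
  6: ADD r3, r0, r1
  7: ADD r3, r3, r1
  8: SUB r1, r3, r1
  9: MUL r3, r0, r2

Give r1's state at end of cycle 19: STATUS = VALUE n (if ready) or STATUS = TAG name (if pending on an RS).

STATUS = VALUE 32

  c1: issue MUL r1<-Mul1  regs: r0:1,r1:Mul1,r2:4,r3:1
  c2: issue SUB r3<-Add1  regs: r0:1,r1:Mul1,r2:4,r3:Add1
  c3: issue ADD r2<-Add2  regs: r0:1,r1:Mul1,r2:Add2,r3:Add1
  c4: issue MUL r0<-Mul2  regs: r0:Mul2,r1:Mul1,r2:Add2,r3:Add1
  c5: issue SUB r0<-Add3  regs: r0:Add3,r1:Mul1,r2:Add2,r3:Add1
  c6: CDB Mul1=16; stall  regs: r0:Add3,r1:16,r2:Add2,r3:Add1
  c7: stall  regs: r0:Add3,r1:16,r2:Add2,r3:Add1
  c8: CDB Add1=-15; issue ADD r1<-Add1  regs: r0:Add3,r1:Add1,r2:Add2,r3:-15
  c9: CDB Add2=17; issue ADD r3<-Add2  regs: r0:Add3,r1:Add1,r2:17,r3:Add2
  c10: stall  regs: r0:Add3,r1:Add1,r2:17,r3:Add2
  c11: CDB Add1=33; issue ADD r3<-Add1  regs: r0:Add3,r1:33,r2:17,r3:Add1
  c12: CDB Add3=-1; issue SUB r1<-Add3  regs: r0:-1,r1:Add3,r2:17,r3:Add1
  c13: CDB Mul2=-15; issue MUL r3<-Mul1  regs: r0:-1,r1:Add3,r2:17,r3:Mul1
  c14: CDB Add2=32  regs: r0:-1,r1:Add3,r2:17,r3:Mul1
  c15: -  regs: r0:-1,r1:Add3,r2:17,r3:Mul1
  c16: CDB Add1=65  regs: r0:-1,r1:Add3,r2:17,r3:Mul1
  c17: -  regs: r0:-1,r1:Add3,r2:17,r3:Mul1
  c18: CDB Add3=32  regs: r0:-1,r1:32,r2:17,r3:Mul1
  c19: CDB Mul1=-17  regs: r0:-1,r1:32,r2:17,r3:-17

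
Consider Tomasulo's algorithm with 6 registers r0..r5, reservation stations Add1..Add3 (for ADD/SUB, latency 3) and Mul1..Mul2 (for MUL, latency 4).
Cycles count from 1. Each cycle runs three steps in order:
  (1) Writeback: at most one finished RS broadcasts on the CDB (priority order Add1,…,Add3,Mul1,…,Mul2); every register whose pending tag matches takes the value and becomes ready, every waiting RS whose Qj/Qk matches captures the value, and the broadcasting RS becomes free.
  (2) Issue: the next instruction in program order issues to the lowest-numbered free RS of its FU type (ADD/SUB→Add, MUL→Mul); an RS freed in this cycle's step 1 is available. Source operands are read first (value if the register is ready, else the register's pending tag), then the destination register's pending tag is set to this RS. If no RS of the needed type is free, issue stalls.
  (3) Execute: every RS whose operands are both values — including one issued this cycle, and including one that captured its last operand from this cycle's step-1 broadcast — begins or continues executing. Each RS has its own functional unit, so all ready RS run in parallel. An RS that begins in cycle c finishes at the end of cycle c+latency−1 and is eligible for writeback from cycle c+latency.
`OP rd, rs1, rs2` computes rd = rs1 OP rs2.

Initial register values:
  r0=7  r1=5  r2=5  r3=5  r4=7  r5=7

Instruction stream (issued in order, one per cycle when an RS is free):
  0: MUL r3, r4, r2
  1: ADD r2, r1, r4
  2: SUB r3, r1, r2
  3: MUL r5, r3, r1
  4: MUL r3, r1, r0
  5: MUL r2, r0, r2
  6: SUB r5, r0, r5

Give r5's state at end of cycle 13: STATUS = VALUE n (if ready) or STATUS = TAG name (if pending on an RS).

cycle 1: issue MUL r3<-Mul1 // r0:7,r1:5,r2:5,r3:Mul1,r4:7,r5:7
cycle 2: issue ADD r2<-Add1 // r0:7,r1:5,r2:Add1,r3:Mul1,r4:7,r5:7
cycle 3: issue SUB r3<-Add2 // r0:7,r1:5,r2:Add1,r3:Add2,r4:7,r5:7
cycle 4: issue MUL r5<-Mul2 // r0:7,r1:5,r2:Add1,r3:Add2,r4:7,r5:Mul2
cycle 5: CDB Add1=12; stall // r0:7,r1:5,r2:12,r3:Add2,r4:7,r5:Mul2
cycle 6: CDB Mul1=35; issue MUL r3<-Mul1 // r0:7,r1:5,r2:12,r3:Mul1,r4:7,r5:Mul2
cycle 7: stall // r0:7,r1:5,r2:12,r3:Mul1,r4:7,r5:Mul2
cycle 8: CDB Add2=-7; stall // r0:7,r1:5,r2:12,r3:Mul1,r4:7,r5:Mul2
cycle 9: stall // r0:7,r1:5,r2:12,r3:Mul1,r4:7,r5:Mul2
cycle 10: CDB Mul1=35; issue MUL r2<-Mul1 // r0:7,r1:5,r2:Mul1,r3:35,r4:7,r5:Mul2
cycle 11: issue SUB r5<-Add1 // r0:7,r1:5,r2:Mul1,r3:35,r4:7,r5:Add1
cycle 12: CDB Mul2=-35 // r0:7,r1:5,r2:Mul1,r3:35,r4:7,r5:Add1
cycle 13: - // r0:7,r1:5,r2:Mul1,r3:35,r4:7,r5:Add1

STATUS = TAG Add1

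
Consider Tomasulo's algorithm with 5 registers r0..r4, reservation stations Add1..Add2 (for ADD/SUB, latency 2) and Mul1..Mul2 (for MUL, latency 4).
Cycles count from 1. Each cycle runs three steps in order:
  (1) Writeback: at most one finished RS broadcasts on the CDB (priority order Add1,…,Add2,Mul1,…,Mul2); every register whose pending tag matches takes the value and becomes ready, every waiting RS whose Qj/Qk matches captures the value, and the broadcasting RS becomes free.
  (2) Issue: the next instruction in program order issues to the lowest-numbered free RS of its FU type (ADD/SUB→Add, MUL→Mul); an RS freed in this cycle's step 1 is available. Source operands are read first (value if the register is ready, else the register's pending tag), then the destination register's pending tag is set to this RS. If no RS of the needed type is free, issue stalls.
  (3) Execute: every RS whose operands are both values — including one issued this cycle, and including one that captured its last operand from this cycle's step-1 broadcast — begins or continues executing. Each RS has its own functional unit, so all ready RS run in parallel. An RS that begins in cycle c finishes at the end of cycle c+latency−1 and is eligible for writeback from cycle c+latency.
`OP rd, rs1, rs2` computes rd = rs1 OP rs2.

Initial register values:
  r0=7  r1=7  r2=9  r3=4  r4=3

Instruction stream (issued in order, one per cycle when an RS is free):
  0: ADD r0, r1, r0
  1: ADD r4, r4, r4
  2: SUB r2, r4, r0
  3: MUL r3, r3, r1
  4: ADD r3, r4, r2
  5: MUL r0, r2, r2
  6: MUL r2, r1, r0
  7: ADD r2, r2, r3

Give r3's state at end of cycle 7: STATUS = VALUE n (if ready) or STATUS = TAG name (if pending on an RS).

STATUS = TAG Add2

c1: issue ADD r0<-Add1 | r0:Add1,r1:7,r2:9,r3:4,r4:3
c2: issue ADD r4<-Add2 | r0:Add1,r1:7,r2:9,r3:4,r4:Add2
c3: CDB Add1=14; issue SUB r2<-Add1 | r0:14,r1:7,r2:Add1,r3:4,r4:Add2
c4: CDB Add2=6; issue MUL r3<-Mul1 | r0:14,r1:7,r2:Add1,r3:Mul1,r4:6
c5: issue ADD r3<-Add2 | r0:14,r1:7,r2:Add1,r3:Add2,r4:6
c6: CDB Add1=-8; issue MUL r0<-Mul2 | r0:Mul2,r1:7,r2:-8,r3:Add2,r4:6
c7: stall | r0:Mul2,r1:7,r2:-8,r3:Add2,r4:6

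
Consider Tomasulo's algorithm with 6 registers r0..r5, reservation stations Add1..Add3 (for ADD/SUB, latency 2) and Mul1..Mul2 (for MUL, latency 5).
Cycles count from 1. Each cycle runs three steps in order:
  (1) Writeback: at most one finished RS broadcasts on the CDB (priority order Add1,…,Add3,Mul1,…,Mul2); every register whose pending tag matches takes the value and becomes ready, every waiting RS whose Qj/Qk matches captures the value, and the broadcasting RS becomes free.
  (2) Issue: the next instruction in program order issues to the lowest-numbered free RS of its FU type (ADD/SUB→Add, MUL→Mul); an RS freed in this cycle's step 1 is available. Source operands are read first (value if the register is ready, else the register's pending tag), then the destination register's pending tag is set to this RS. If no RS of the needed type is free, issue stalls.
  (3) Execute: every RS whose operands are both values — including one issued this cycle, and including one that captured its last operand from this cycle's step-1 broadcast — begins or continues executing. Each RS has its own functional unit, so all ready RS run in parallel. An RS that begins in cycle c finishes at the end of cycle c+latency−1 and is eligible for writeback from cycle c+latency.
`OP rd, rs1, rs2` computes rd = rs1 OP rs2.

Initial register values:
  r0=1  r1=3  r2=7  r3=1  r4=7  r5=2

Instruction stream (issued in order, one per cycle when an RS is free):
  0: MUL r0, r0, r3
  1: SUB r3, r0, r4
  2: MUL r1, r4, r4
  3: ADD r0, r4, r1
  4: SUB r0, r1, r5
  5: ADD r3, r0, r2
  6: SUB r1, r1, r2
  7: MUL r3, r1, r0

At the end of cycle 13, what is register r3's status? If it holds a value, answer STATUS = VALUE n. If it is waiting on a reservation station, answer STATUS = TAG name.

c1: issue MUL r0<-Mul1 | r0:Mul1,r1:3,r2:7,r3:1,r4:7,r5:2
c2: issue SUB r3<-Add1 | r0:Mul1,r1:3,r2:7,r3:Add1,r4:7,r5:2
c3: issue MUL r1<-Mul2 | r0:Mul1,r1:Mul2,r2:7,r3:Add1,r4:7,r5:2
c4: issue ADD r0<-Add2 | r0:Add2,r1:Mul2,r2:7,r3:Add1,r4:7,r5:2
c5: issue SUB r0<-Add3 | r0:Add3,r1:Mul2,r2:7,r3:Add1,r4:7,r5:2
c6: CDB Mul1=1; stall | r0:Add3,r1:Mul2,r2:7,r3:Add1,r4:7,r5:2
c7: stall | r0:Add3,r1:Mul2,r2:7,r3:Add1,r4:7,r5:2
c8: CDB Add1=-6; issue ADD r3<-Add1 | r0:Add3,r1:Mul2,r2:7,r3:Add1,r4:7,r5:2
c9: CDB Mul2=49; stall | r0:Add3,r1:49,r2:7,r3:Add1,r4:7,r5:2
c10: stall | r0:Add3,r1:49,r2:7,r3:Add1,r4:7,r5:2
c11: CDB Add2=56; issue SUB r1<-Add2 | r0:Add3,r1:Add2,r2:7,r3:Add1,r4:7,r5:2
c12: CDB Add3=47; issue MUL r3<-Mul1 | r0:47,r1:Add2,r2:7,r3:Mul1,r4:7,r5:2
c13: CDB Add2=42 | r0:47,r1:42,r2:7,r3:Mul1,r4:7,r5:2

STATUS = TAG Mul1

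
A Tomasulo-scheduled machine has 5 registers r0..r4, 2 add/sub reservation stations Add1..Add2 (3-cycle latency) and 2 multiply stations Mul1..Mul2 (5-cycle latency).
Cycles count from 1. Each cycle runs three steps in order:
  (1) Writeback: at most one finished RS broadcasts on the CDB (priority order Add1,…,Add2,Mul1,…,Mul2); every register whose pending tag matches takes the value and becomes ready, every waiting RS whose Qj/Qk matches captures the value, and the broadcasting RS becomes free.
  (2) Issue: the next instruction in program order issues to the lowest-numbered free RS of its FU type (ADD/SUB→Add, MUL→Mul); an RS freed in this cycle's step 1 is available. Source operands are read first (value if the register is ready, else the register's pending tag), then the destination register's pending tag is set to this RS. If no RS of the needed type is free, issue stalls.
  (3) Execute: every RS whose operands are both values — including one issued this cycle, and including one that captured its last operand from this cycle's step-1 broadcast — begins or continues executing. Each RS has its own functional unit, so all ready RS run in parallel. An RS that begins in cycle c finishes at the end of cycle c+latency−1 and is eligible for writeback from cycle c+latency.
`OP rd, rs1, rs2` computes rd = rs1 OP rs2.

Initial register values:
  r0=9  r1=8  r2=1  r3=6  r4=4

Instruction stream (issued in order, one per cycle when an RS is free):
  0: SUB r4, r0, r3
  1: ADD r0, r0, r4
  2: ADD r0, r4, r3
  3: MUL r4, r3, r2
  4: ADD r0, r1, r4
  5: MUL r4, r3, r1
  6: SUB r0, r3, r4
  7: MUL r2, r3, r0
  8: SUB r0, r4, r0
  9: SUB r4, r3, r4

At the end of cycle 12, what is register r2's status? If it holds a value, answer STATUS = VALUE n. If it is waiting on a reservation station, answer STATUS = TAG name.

cycle 1: issue SUB r4<-Add1 // r0:9,r1:8,r2:1,r3:6,r4:Add1
cycle 2: issue ADD r0<-Add2 // r0:Add2,r1:8,r2:1,r3:6,r4:Add1
cycle 3: stall // r0:Add2,r1:8,r2:1,r3:6,r4:Add1
cycle 4: CDB Add1=3; issue ADD r0<-Add1 // r0:Add1,r1:8,r2:1,r3:6,r4:3
cycle 5: issue MUL r4<-Mul1 // r0:Add1,r1:8,r2:1,r3:6,r4:Mul1
cycle 6: stall // r0:Add1,r1:8,r2:1,r3:6,r4:Mul1
cycle 7: CDB Add1=9; issue ADD r0<-Add1 // r0:Add1,r1:8,r2:1,r3:6,r4:Mul1
cycle 8: CDB Add2=12; issue MUL r4<-Mul2 // r0:Add1,r1:8,r2:1,r3:6,r4:Mul2
cycle 9: issue SUB r0<-Add2 // r0:Add2,r1:8,r2:1,r3:6,r4:Mul2
cycle 10: CDB Mul1=6; issue MUL r2<-Mul1 // r0:Add2,r1:8,r2:Mul1,r3:6,r4:Mul2
cycle 11: stall // r0:Add2,r1:8,r2:Mul1,r3:6,r4:Mul2
cycle 12: stall // r0:Add2,r1:8,r2:Mul1,r3:6,r4:Mul2

STATUS = TAG Mul1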